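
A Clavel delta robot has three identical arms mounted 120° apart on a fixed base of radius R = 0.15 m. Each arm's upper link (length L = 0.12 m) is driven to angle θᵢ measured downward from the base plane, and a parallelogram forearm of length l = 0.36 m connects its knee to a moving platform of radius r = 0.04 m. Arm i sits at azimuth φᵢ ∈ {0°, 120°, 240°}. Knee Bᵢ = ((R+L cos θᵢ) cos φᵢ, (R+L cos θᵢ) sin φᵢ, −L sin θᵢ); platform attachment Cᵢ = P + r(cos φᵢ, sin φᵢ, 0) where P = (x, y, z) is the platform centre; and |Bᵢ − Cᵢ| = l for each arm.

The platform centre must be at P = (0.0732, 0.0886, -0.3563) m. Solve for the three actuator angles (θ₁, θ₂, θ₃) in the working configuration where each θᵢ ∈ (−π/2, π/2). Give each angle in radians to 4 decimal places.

φ1=0.0° → target in arm frame (0.0732, 0.0886)
  A=0.0368, B=-0.3563, C=(l²−L²−A²−y'²−z²)/(2L)=-0.0873
  θ1 = atan2(B,A) + arccos(C/0.3582) = 0.3491
rotate P by −φ2: (0.0401, -0.1077, -0.3563)
  A=0.0699, B=-0.3563, C=(l²−L²−A²−y'²−z²)/(2L)=-0.1176
  √(A²+B²)=0.3631;  θ2 = -1.3772+1.9007 ≈ 0.5235
rotate P by −φ3: (-0.1133, 0.0191, -0.3563)
  A=0.2233, B=-0.3563, C=(l²−L²−A²−y'²−z²)/(2L)=-0.2583
  γ=atan2(-0.3563,0.2233)=-1.0109;  ψ=arccos(-0.6142)=2.2322;  θ3=γ+ψ≈1.2213

θ₁ = 0.3491, θ₂ = 0.5235, θ₃ = 1.2213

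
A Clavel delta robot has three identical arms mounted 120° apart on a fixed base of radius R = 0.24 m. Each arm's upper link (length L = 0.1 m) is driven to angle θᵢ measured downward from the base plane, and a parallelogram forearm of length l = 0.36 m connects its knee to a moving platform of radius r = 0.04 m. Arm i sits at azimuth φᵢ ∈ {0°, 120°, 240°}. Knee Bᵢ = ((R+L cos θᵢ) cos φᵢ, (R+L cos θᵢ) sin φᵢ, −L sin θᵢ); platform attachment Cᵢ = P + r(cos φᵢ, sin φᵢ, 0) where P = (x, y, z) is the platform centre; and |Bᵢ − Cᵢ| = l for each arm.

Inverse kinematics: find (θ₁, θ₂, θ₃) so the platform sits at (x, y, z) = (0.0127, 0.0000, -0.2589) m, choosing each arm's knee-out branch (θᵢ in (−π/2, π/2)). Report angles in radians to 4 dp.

arm 1 (φ=0.0°): x'=0.0127, y'=0.0000
  A cos θ + B sin θ = C:  0.1873·cos θ + -0.2589·sin θ = 0.0874
  √(A²+B²)=0.3195;  θ1 = -0.9445+1.2936 ≈ 0.3491
arm 2 (φ=120.0°): x'=-0.0063, y'=-0.0110
  e−x'=0.2063;  (l²−L²−(e−x')²−y'²−z²)/2L = 0.0493
  γ=atan2(-0.2589,0.2063)=-0.8979;  ψ=arccos(0.1491)=1.4212;  θ2=γ+ψ≈0.5233
φ3=240.0° → target in arm frame (-0.0064, 0.0110)
  A cos θ + B sin θ = C:  0.2063·cos θ + -0.2589·sin θ = 0.0493
  θ3 = atan2(B,A) + arccos(C/0.3311) = 0.5233

θ₁ = 0.3491, θ₂ = 0.5233, θ₃ = 0.5233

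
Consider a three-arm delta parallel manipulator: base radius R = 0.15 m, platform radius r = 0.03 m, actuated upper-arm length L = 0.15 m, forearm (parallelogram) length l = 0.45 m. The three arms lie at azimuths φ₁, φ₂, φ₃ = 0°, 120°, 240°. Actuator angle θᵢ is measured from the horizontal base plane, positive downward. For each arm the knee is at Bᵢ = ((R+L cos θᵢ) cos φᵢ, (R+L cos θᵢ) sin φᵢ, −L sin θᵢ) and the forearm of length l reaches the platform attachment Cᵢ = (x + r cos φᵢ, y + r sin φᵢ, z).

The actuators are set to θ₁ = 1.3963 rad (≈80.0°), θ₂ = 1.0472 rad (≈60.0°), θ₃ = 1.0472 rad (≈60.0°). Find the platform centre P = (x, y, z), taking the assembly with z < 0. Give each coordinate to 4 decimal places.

(-0.0640, 0.0000, -0.5457)

φ1=0.0°: virtual centre (0.1460, 0.0000, -0.1477), radius l
centre 2 = (0.1950·cos120.0°, 0.1950·sin120.0°, -0.1299) = (-0.0975, 0.1689, -0.1299)
centre 3 = (0.1950·cos240.0°, 0.1950·sin240.0°, -0.1299) = (-0.0975, -0.1689, -0.1299)
subtract pairs → two planes through P
plane₁₂: -0.4871x+0.3377y+0.0356z = 0.0117
Cramer: x(z) = -0.0241+0.0732z;  y(z) = 0.0000-0.0000z
quadratic in z: (1.0054)z²+(0.2705)z+(-0.1517)=0, √Δ=0.8266 → z ∈ {-0.5457, 0.2766}; z = -0.5457 (taking z<0)
x = -0.0640, y = 0.0000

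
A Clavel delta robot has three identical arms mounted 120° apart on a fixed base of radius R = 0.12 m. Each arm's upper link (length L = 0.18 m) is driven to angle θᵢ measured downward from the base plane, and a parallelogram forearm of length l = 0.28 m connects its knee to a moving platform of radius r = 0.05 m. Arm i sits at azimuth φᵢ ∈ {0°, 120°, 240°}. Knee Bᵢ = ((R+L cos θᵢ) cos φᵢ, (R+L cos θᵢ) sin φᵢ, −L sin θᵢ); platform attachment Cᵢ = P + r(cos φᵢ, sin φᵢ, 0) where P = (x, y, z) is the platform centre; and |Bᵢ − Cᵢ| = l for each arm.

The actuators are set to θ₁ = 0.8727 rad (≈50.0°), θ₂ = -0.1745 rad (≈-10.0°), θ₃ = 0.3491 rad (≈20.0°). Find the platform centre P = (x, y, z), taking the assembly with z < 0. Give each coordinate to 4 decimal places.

φ1=0.0°: virtual centre (0.1857, 0.0000, -0.1379), radius l
arm 2 at φ=120.0°: (R−r)+L cos θ2 = 0.2473;  S2 = (-0.1236, 0.2141, 0.0313)
arm 3 at φ=240.0°: (R−r)+L cos θ3 = 0.2391;  S3 = (-0.1196, -0.2071, -0.0616)
eliminate P² terms by subtracting sphere 1 from 2 and 3
linear system: -0.6187x+0.4283y = 0.0086−0.3383z; -0.6105x+-0.4142y = 0.0075−0.1526z
det = 0.5177;  x = -0.0131+0.3969z,  y = 0.0012+-0.2165z
quadratic in z: (1.2044)z²+(0.1175)z+(-0.0199)=0, √Δ=0.3309 → z ∈ {-0.1861, 0.0886}; z = -0.1861 (taking z<0)
x = -0.0870, y = 0.0415

(-0.0870, 0.0415, -0.1861)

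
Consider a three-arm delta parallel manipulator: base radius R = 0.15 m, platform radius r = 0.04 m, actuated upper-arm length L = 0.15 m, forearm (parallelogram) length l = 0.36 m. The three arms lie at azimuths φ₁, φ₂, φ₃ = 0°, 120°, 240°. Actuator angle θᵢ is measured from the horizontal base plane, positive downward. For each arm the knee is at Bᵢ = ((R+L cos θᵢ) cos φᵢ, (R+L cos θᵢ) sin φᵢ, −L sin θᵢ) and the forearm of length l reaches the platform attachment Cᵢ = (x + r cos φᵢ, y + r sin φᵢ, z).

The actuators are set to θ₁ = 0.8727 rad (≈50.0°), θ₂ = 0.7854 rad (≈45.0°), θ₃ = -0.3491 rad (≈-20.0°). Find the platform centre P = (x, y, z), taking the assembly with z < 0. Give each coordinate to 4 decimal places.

(-0.0829, -0.1198, -0.2926)

O1 = (0.2064·cos0.0°, 0.2064·sin0.0°, -0.1149) = (0.2064, 0.0000, -0.1149)
O2 = (0.2161·cos120.0°, 0.2161·sin120.0°, -0.1061) = (-0.1080, 0.1871, -0.1061)
φ3=240.0°: virtual centre (-0.1255, -0.2173, 0.0513), radius l
subtract pairs → two planes through P
plane₁₂: -0.6289x+0.3742y+0.0177z = 0.0021
det = 0.5218;  x = -0.0088+0.2532z,  y = -0.0091+0.3782z
sphere 1 gives Az²+Bz+C=0 with A=1.2071, B=0.1140, C=-0.0700;  B²−4AC=0.3510;  roots -0.2926, 0.1982;  negative root z = -0.2926
x = -0.0829, y = -0.1198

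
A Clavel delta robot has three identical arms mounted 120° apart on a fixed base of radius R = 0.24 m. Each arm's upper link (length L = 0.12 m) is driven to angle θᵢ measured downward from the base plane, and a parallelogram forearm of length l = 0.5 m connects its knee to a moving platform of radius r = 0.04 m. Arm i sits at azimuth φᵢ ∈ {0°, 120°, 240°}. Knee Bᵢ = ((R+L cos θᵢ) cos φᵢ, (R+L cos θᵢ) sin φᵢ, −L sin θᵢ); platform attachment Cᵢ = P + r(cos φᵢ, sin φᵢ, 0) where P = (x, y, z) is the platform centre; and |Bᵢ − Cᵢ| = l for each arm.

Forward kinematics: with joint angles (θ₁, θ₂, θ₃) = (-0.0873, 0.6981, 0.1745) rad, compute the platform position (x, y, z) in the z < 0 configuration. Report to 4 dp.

(0.0595, -0.0554, -0.4130)

φ1=0.0°: virtual centre (0.3195, 0.0000, 0.0105), radius l
S2 = (0.2919·cos120.0°, 0.2919·sin120.0°, -0.0771) = (-0.1460, 0.2528, -0.0771)
arm 3 at φ=240.0°: (R−r)+L cos θ3 = 0.3182;  S3 = (-0.1591, -0.2755, -0.0208)
subtract pairs → two planes through P
plane₁₂: -0.9310x+0.5056y+-0.1752z = -0.0110
Cramer: x(z) = 0.0064-0.1286z;  y(z) = -0.0101+0.1097z
into |P−S₁|² = l²: 1.0286z² + 0.0574z + -0.1517 = 0;  Δ = 0.6275;  z = -0.4130 or 0.3572 → z<0 root = -0.4130
x = 0.0595, y = -0.0554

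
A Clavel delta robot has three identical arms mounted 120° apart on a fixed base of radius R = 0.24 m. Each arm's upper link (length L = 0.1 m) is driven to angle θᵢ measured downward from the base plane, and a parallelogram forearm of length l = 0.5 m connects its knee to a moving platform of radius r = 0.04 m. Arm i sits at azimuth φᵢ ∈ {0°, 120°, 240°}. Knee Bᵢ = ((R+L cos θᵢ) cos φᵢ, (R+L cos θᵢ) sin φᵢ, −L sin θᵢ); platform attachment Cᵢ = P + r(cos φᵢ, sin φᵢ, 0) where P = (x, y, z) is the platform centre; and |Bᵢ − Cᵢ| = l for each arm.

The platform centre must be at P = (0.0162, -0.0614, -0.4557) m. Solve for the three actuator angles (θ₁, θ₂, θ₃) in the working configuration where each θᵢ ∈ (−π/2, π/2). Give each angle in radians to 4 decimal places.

θ₁ = 0.4365, θ₂ = 0.8724, θ₃ = 0.2619

rotate P by −φ1: (0.0162, -0.0614, -0.4557)
  A cos θ + B sin θ = C:  0.1838·cos θ + -0.4557·sin θ = -0.0261
  γ=atan2(-0.4557,0.1838)=-1.1874;  ψ=arccos(-0.0531)=1.6239;  θ1=γ+ψ≈0.4365
arm 2 (φ=120.0°): x'=-0.0613, y'=0.0167
  A cos θ + B sin θ = C:  0.2613·cos θ + -0.4557·sin θ = -0.1810
  √(A²+B²)=0.5253;  θ2 = -1.0502+1.9226 ≈ 0.8724
arm 3 (φ=240.0°): x'=0.0451, y'=0.0447
  A=0.1549, B=-0.4557, C=(l²−L²−A²−y'²−z²)/(2L)=0.0317
  θ3 = atan2(B,A) + arccos(C/0.4813) = 0.2619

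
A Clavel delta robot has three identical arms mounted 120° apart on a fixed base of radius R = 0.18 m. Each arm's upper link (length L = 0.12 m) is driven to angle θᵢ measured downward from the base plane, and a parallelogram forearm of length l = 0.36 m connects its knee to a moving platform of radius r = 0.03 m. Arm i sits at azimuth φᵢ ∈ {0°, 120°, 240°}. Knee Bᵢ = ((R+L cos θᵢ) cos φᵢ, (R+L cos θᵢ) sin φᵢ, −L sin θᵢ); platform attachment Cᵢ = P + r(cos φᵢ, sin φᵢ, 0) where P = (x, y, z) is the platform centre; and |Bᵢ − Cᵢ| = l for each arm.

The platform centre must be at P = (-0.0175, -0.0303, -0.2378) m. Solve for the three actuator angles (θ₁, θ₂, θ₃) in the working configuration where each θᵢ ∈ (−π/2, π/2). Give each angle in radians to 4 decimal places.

θ₁ = 0.1746, θ₂ = 0.1745, θ₃ = -0.3483

rotate P by −φ1: (-0.0175, -0.0303, -0.2378)
  A cos θ + B sin θ = C:  0.1675·cos θ + -0.2378·sin θ = 0.1237
  θ1 = atan2(B,A) + arccos(C/0.2909) = 0.1746
rotate P by −φ2: (-0.0175, 0.0303, -0.2378)
  A=0.1675, B=-0.2378, C=(l²−L²−A²−y'²−z²)/(2L)=0.1237
  γ=atan2(-0.2378,0.1675)=-0.9572;  ψ=arccos(0.4252)=1.1317;  θ2=γ+ψ≈0.1745
rotate P by −φ3: (0.0350, 0.0000, -0.2378)
  A=0.1150, B=-0.2378, C=(l²−L²−A²−y'²−z²)/(2L)=0.1893
  θ3 = atan2(B,A) + arccos(C/0.2642) = -0.3483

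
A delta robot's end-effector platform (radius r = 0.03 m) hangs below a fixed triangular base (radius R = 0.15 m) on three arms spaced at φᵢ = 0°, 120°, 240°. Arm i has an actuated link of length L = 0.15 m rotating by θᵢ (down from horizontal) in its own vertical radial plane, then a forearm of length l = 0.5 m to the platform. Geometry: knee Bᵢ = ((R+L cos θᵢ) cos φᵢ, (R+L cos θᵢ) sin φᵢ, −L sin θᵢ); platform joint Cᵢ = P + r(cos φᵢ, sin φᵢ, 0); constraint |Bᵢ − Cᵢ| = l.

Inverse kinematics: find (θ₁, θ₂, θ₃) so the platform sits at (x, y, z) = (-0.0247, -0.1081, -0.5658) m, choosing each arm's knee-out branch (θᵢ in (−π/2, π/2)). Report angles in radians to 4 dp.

rotate P by −φ1: (-0.0247, -0.1081, -0.5658)
  A cos θ + B sin θ = C:  0.1447·cos θ + -0.5658·sin θ = -0.4175
  √(A²+B²)=0.5840;  θ1 = -1.3204+2.3673 ≈ 1.0469
arm 2 (φ=120.0°): x'=-0.0813, y'=0.0754
  A cos θ + B sin θ = C:  0.2013·cos θ + -0.5658·sin θ = -0.4628
  θ2 = atan2(B,A) + arccos(C/0.6005) = 1.2215
arm 3 (φ=240.0°): x'=0.1060, y'=0.0327
  A cos θ + B sin θ = C:  0.0140·cos θ + -0.5658·sin θ = -0.3130
  θ3 = atan2(B,A) + arccos(C/0.5660) = 0.6107

θ₁ = 1.0469, θ₂ = 1.2215, θ₃ = 0.6107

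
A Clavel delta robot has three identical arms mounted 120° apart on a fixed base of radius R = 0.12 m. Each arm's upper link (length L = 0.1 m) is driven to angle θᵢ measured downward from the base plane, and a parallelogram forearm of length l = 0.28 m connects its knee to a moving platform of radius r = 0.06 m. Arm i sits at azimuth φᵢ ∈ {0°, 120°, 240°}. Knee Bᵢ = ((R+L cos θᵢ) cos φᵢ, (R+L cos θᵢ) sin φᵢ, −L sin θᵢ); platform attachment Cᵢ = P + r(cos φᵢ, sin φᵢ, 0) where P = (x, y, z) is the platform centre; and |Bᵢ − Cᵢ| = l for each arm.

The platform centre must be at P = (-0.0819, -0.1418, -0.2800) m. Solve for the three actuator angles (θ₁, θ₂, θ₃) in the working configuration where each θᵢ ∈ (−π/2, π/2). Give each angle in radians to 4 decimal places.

rotate P by −φ1: (-0.0819, -0.1418, -0.2800)
  A cos θ + B sin θ = C:  0.1419·cos θ + -0.2800·sin θ = -0.2512
  √(A²+B²)=0.3139;  θ1 = -1.1017+2.4986 ≈ 1.3968
φ2=120.0° → target in arm frame (-0.0819, 0.1418)
  A cos θ + B sin θ = C:  0.1419·cos θ + -0.2800·sin θ = -0.2512
  θ2 = atan2(B,A) + arccos(C/0.3139) = 1.3966
rotate P by −φ3: (0.1638, 0.0000, -0.2800)
  A cos θ + B sin θ = C:  -0.1038·cos θ + -0.2800·sin θ = -0.1038
  √(A²+B²)=0.2986;  θ3 = -1.9257+1.9259 ≈ 0.0003

θ₁ = 1.3968, θ₂ = 1.3966, θ₃ = 0.0003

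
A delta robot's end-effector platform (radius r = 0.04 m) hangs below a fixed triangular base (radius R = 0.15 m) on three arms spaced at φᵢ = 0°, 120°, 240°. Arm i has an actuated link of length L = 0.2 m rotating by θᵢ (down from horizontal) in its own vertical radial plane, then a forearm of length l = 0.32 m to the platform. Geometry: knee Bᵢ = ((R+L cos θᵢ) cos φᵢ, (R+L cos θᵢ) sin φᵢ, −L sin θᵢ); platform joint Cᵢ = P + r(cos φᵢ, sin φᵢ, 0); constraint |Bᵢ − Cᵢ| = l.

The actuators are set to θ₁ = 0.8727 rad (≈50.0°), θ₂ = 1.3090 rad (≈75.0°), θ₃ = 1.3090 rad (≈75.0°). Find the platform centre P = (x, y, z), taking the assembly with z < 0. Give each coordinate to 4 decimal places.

arm 1 at φ=0.0°: ρ1 = 0.2386;  O1 = (0.2386, 0.0000, -0.1532)
O2 = (0.1618·cos120.0°, 0.1618·sin120.0°, -0.1932) = (-0.0809, 0.1401, -0.1932)
φ3=240.0°: virtual centre (-0.0809, -0.1401, -0.1932), radius l
|O₂|²−|O₁|² = -0.0169;  |O₃|²−|O₁|² = -0.0169
linear system: -0.6389x+0.2802y = -0.0169−-0.0799z; -0.6389x+-0.2802y = -0.0169−-0.0799z
Cramer: x(z) = 0.0264-0.1251z;  y(z) = 0.0000+0.0000z
quadratic in z: (1.0157)z²+(0.3595)z+(-0.0339)=0, √Δ=0.5168 → z ∈ {-0.4314, 0.0774}; z = -0.4314 (taking z<0)
x = 0.0804, y = 0.0000

(0.0804, 0.0000, -0.4314)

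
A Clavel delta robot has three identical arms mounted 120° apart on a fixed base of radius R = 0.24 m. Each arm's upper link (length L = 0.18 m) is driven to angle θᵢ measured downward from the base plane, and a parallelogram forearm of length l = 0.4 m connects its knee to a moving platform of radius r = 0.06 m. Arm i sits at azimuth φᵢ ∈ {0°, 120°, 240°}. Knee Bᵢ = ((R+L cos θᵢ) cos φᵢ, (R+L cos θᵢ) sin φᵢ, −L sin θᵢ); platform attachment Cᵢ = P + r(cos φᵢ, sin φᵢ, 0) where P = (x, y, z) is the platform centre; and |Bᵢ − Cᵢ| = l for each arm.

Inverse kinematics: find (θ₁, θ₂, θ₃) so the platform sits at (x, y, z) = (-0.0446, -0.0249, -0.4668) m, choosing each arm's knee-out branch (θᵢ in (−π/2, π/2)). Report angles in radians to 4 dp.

arm 1 (φ=0.0°): x'=-0.0446, y'=-0.0249
  A cos θ + B sin θ = C:  0.2246·cos θ + -0.4668·sin θ = -0.3927
  θ1 = atan2(B,A) + arccos(C/0.5180) = 1.3088
rotate P by −φ2: (0.0007, 0.0511, -0.4668)
  e−x'=0.1793;  (l²−L²−(e−x')²−y'²−z²)/2L = -0.3474
  θ2 = atan2(B,A) + arccos(C/0.5000) = 1.1346
arm 3 (φ=240.0°): x'=0.0439, y'=-0.0262
  e−x'=0.1361;  (l²−L²−(e−x')²−y'²−z²)/2L = -0.3042
  θ3 = atan2(B,A) + arccos(C/0.4862) = 0.9597

θ₁ = 1.3088, θ₂ = 1.1346, θ₃ = 0.9597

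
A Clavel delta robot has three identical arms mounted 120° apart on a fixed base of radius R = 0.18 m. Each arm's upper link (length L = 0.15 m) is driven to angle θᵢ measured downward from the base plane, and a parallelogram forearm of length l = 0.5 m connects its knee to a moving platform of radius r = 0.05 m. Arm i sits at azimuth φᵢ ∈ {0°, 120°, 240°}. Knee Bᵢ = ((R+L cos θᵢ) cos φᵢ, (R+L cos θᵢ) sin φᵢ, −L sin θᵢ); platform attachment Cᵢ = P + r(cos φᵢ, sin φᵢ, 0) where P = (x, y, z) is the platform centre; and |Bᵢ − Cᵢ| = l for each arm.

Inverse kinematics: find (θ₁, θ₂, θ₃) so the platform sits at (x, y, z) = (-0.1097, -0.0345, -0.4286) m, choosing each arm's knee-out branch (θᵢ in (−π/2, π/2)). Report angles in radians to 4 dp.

θ₁ = 0.6109, θ₂ = 0.0874, θ₃ = -0.1746

rotate P by −φ1: (-0.1097, -0.0345, -0.4286)
  e−x'=0.2397;  (l²−L²−(e−x')²−y'²−z²)/2L = -0.0495
  γ=atan2(-0.4286,0.2397)=-1.0609;  ψ=arccos(-0.1008)=1.6717;  θ1=γ+ψ≈0.6109
rotate P by −φ2: (0.0250, 0.1123, -0.4286)
  A=0.1050, B=-0.4286, C=(l²−L²−A²−y'²−z²)/(2L)=0.0672
  √(A²+B²)=0.4413;  θ2 = -1.3305+1.4178 ≈ 0.0874
φ3=240.0° → target in arm frame (0.0847, -0.0778)
  A cos θ + B sin θ = C:  0.0453·cos θ + -0.4286·sin θ = 0.1190
  γ=atan2(-0.4286,0.0453)=-1.4656;  ψ=arccos(0.2762)=1.2910;  θ3=γ+ψ≈-0.1746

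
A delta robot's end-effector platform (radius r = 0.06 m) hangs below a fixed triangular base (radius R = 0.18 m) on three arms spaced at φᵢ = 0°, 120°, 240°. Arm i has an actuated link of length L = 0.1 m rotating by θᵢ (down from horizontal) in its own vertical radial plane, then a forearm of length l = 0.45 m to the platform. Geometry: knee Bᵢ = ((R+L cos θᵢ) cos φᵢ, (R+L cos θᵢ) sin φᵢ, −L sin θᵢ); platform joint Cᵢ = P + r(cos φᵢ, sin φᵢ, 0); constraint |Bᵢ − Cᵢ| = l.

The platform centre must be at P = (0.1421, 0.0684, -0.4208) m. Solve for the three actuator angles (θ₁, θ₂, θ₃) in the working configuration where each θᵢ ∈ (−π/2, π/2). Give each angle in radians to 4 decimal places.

φ1=0.0° → target in arm frame (0.1421, 0.0684)
  e−x'=-0.0221;  (l²−L²−(e−x')²−y'²−z²)/2L = 0.0513
  θ1 = atan2(B,A) + arccos(C/0.4214) = -0.1745
arm 2 (φ=120.0°): x'=-0.0118, y'=-0.1573
  e−x'=0.1318;  (l²−L²−(e−x')²−y'²−z²)/2L = -0.1334
  √(A²+B²)=0.4410;  θ2 = -1.2672+1.8781 ≈ 0.6109
rotate P by −φ3: (-0.1303, 0.0889, -0.4208)
  A cos θ + B sin θ = C:  0.2503·cos θ + -0.4208·sin θ = -0.2756
  θ3 = atan2(B,A) + arccos(C/0.4896) = 1.1344

θ₁ = -0.1745, θ₂ = 0.6109, θ₃ = 1.1344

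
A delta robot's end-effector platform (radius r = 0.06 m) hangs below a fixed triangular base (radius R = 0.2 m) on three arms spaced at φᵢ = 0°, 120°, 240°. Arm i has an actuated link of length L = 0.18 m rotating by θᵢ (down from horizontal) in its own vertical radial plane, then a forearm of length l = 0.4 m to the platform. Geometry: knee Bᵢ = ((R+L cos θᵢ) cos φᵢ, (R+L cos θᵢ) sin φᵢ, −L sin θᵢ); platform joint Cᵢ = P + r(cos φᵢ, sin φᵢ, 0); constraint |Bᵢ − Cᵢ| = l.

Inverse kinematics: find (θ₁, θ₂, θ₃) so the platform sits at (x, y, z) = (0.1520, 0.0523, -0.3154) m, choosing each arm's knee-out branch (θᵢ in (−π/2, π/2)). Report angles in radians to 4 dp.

φ1=0.0° → target in arm frame (0.1520, 0.0523)
  e−x'=-0.0120;  (l²−L²−(e−x')²−y'²−z²)/2L = 0.0701
  θ1 = atan2(B,A) + arccos(C/0.3156) = -0.2621
φ2=120.0° → target in arm frame (-0.0307, -0.1578)
  A=0.1707, B=-0.3154, C=(l²−L²−A²−y'²−z²)/(2L)=-0.0720
  √(A²+B²)=0.3586;  θ2 = -1.0747+1.7729 ≈ 0.6982
rotate P by −φ3: (-0.1213, 0.1055, -0.3154)
  e−x'=0.2613;  (l²−L²−(e−x')²−y'²−z²)/2L = -0.1424
  γ=atan2(-0.3154,0.2613)=-0.8789;  ψ=arccos(-0.3478)=1.9260;  θ3=γ+ψ≈1.0470

θ₁ = -0.2621, θ₂ = 0.6982, θ₃ = 1.0470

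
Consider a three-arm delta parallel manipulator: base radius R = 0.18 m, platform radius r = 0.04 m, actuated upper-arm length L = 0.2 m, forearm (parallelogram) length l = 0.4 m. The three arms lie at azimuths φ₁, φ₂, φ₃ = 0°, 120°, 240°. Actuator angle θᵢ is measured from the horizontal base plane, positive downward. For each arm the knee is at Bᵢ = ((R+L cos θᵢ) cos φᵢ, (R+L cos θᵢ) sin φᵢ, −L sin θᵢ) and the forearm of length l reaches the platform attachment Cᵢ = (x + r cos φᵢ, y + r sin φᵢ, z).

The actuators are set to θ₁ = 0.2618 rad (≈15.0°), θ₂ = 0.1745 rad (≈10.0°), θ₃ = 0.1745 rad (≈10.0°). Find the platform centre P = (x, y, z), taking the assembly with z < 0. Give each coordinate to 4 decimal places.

(-0.0098, 0.0000, -0.2576)

φ1=0.0°: virtual centre (0.3332, 0.0000, -0.0518), radius l
φ2=120.0°: virtual centre (-0.1685, 0.2918, -0.0347), radius l
arm 3 at φ=240.0°: e+L cos θ3 = 0.3370;  S3 = (-0.1685, -0.2918, -0.0347)
subtract pairs → two planes through P
linear system: -1.0033x+0.5836y = 0.0011−0.0341z; -1.0033x+-0.5836y = 0.0011−0.0341z
det = 1.1712;  x = -0.0011+0.0340z,  y = 0.0000+0.0000z
quadratic in z: (1.0012)z²+(0.0808)z+(-0.0456)=0, √Δ=0.4349 → z ∈ {-0.2576, 0.1768}; z = -0.2576 (taking z<0)
x = -0.0098, y = 0.0000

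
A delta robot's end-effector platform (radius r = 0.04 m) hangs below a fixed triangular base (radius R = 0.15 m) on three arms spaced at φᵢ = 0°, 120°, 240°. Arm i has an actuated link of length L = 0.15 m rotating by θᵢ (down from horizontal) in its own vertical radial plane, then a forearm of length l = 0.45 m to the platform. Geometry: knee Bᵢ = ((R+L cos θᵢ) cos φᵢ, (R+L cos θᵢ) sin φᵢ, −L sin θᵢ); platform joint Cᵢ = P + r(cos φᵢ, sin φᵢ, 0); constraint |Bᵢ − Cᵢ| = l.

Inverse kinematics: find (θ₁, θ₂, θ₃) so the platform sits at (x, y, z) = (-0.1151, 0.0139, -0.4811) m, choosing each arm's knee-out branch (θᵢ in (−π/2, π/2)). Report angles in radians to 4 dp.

θ₁ = 1.1349, θ₂ = 0.5238, θ₃ = 0.6112

φ1=0.0° → target in arm frame (-0.1151, 0.0139)
  A cos θ + B sin θ = C:  0.2251·cos θ + -0.4811·sin θ = -0.3411
  √(A²+B²)=0.5312;  θ1 = -1.1332+2.2681 ≈ 1.1349
arm 2 (φ=120.0°): x'=0.0696, y'=0.0927
  A cos θ + B sin θ = C:  0.0404·cos θ + -0.4811·sin θ = -0.2056
  γ=atan2(-0.4811,0.0404)=-1.4870;  ψ=arccos(-0.4259)=2.0108;  θ2=γ+ψ≈0.5238
rotate P by −φ3: (0.0455, -0.1066, -0.4811)
  A=0.0645, B=-0.4811, C=(l²−L²−A²−y'²−z²)/(2L)=-0.2233
  γ=atan2(-0.4811,0.0645)=-1.4375;  ψ=arccos(-0.4600)=2.0488;  θ3=γ+ψ≈0.6112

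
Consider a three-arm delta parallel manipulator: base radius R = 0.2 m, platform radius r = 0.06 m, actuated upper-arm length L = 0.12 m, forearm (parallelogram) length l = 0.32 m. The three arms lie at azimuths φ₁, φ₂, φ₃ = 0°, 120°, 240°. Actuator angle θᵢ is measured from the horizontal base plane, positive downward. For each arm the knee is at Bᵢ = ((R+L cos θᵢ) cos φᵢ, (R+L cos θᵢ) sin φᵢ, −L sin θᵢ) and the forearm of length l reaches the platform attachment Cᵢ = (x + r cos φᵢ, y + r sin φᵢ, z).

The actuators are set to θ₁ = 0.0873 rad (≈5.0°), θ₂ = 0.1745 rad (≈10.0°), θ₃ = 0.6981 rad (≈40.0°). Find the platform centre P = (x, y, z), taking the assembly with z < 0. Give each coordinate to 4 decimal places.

O1 = (0.2595·cos0.0°, 0.2595·sin0.0°, -0.0105) = (0.2595, 0.0000, -0.0105)
arm 2 at φ=120.0°: ρ2 = 0.2582;  O2 = (-0.1291, 0.2236, -0.0208)
φ3=240.0°: virtual centre (-0.1160, -0.2009, -0.0771), radius l
|O₂|²−|O₁|² = -0.0004;  |O₃|²−|O₁|² = -0.0077
[-0.7773 0.4472 -0.0207]·P = -0.0004;  [-0.7510 -0.4017 -0.1333]·P = -0.0077
Cramer: x(z) = 0.0056-0.1049z;  y(z) = 0.0088-0.1359z
into |P−O₁|² = l²: 1.0295z² + 0.0718z + -0.0377 = 0;  Δ = 0.1604;  z = -0.2294 or 0.1597 → z<0 root = -0.2294
x = 0.0296, y = 0.0400

(0.0296, 0.0400, -0.2294)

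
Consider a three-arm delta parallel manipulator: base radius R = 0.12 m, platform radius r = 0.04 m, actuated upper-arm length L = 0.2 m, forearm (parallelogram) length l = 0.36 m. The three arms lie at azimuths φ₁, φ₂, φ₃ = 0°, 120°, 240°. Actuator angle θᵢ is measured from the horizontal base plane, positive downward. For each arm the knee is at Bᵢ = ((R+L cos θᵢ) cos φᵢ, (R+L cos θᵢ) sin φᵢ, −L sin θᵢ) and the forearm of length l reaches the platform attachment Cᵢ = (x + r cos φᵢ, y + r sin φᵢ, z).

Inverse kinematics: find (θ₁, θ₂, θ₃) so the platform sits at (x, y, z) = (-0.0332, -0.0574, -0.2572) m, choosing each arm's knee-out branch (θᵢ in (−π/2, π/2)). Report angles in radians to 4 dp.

θ₁ = 0.3493, θ₂ = 0.3488, θ₃ = -0.1746

φ1=0.0° → target in arm frame (-0.0332, -0.0574)
  A cos θ + B sin θ = C:  0.1132·cos θ + -0.2572·sin θ = 0.0183
  √(A²+B²)=0.2810;  θ1 = -1.1562+1.5055 ≈ 0.3493
rotate P by −φ2: (-0.0331, 0.0575, -0.2572)
  A cos θ + B sin θ = C:  0.1131·cos θ + -0.2572·sin θ = 0.0184
  θ2 = atan2(B,A) + arccos(C/0.2810) = 0.3488
φ3=240.0° → target in arm frame (0.0663, -0.0001)
  A cos θ + B sin θ = C:  0.0137·cos θ + -0.2572·sin θ = 0.0582
  √(A²+B²)=0.2576;  θ3 = -1.5176+1.3431 ≈ -0.1746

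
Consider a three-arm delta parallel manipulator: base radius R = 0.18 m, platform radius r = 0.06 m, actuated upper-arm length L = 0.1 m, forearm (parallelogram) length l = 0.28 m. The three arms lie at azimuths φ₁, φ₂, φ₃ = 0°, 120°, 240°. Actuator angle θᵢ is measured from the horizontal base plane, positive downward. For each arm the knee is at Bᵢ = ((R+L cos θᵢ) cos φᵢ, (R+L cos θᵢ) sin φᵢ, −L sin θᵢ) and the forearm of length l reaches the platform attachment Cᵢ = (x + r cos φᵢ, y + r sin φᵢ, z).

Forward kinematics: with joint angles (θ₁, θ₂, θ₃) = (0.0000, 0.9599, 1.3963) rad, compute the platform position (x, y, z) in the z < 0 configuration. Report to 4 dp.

(0.1034, 0.0405, -0.2513)

φ1=0.0°: virtual centre (0.2200, 0.0000, 0.0000), radius l
φ2=120.0°: virtual centre (-0.0887, 0.1536, -0.0819), radius l
φ3=240.0°: virtual centre (-0.0687, -0.1190, -0.0985), radius l
eliminate P² terms by subtracting sphere 1 from 2 and 3
plane₁₂: -0.6174x+0.3072y+-0.1638z = -0.0102
det = 0.3242;  x = 0.0263+-0.3068z,  y = 0.0195+-0.0833z
quadratic in z: (1.1011)z²+(0.1156)z+(-0.0405)=0, √Δ=0.4379 → z ∈ {-0.2513, 0.1463}; z = -0.2513 (taking z<0)
x = 0.1034, y = 0.0405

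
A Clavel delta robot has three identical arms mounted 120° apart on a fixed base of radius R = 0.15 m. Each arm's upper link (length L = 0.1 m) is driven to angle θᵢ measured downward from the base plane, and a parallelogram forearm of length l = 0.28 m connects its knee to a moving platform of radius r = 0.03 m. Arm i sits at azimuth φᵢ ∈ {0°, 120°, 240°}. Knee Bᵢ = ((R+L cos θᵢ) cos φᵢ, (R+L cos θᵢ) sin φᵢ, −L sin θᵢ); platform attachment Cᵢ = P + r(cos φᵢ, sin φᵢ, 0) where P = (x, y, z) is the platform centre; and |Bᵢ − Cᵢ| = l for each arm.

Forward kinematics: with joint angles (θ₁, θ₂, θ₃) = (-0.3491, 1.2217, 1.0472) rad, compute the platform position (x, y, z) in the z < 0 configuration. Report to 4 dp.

φ1=0.0°: virtual centre (0.2140, 0.0000, 0.0342), radius l
φ2=120.0°: virtual centre (-0.0771, 0.1335, -0.0940), radius l
arm 3 at φ=240.0°: (R−r)+L cos θ3 = 0.1700;  O3 = (-0.0850, -0.1472, -0.0866)
|O₂|²−|O₁|² = -0.0143;  |O₃|²−|O₁|² = -0.0106
linear system: -0.5821x+0.2671y = -0.0143−-0.2563z; -0.5979x+-0.2944y = -0.0106−-0.2416z
det = 0.3311;  x = 0.0213+-0.4229z,  y = -0.0073+0.0381z
sphere 1 gives Az²+Bz+C=0 with A=1.1803, B=0.0940, C=-0.0400;  B²−4AC=0.1979;  roots -0.2283, 0.1486;  negative root z = -0.2283
x = 0.1178, y = -0.0161

(0.1178, -0.0161, -0.2283)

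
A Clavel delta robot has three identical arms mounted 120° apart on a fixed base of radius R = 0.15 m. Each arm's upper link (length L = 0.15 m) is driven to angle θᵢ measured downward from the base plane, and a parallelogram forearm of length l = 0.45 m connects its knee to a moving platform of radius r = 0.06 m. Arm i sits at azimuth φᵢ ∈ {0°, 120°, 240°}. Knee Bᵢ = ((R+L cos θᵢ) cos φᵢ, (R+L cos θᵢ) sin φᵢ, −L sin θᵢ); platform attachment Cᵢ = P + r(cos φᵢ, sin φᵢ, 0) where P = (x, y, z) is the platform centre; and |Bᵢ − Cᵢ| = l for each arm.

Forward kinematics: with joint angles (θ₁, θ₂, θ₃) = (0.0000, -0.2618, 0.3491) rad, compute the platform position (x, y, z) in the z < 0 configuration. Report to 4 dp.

(0.0088, 0.0851, -0.3766)

arm 1 at φ=0.0°: e+L cos θ1 = 0.2400;  O1 = (0.2400, 0.0000, 0.0000)
φ2=120.0°: virtual centre (-0.1174, 0.2034, 0.0388), radius l
arm 3 at φ=240.0°: e+L cos θ3 = 0.2310;  O3 = (-0.1155, -0.2000, -0.0513)
eliminate P² terms by subtracting sphere 1 from 2 and 3
plane₁₂: -0.7149x+0.4068y+0.0776z = -0.0009
det = 0.5752;  x = 0.0018+-0.0186z,  y = 0.0009+-0.2235z
quadratic in z: (1.0503)z²+(0.0085)z+(-0.1458)=0, √Δ=0.7826 → z ∈ {-0.3766, 0.3685}; z = -0.3766 (taking z<0)
x = 0.0088, y = 0.0851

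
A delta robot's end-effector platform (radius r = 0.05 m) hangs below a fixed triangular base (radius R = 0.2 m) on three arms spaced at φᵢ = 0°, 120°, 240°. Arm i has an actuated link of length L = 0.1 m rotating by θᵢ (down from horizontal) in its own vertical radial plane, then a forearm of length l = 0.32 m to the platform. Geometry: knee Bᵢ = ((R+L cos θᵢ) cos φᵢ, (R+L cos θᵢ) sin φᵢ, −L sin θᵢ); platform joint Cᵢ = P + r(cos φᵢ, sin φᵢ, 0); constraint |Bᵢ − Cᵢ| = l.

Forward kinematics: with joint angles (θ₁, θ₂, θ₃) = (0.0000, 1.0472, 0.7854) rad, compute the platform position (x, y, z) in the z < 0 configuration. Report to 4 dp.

(0.0767, -0.0224, -0.2681)

centre 1 = (0.2500·cos0.0°, 0.2500·sin0.0°, 0.0000) = (0.2500, 0.0000, 0.0000)
φ2=120.0°: virtual centre (-0.1000, 0.1732, -0.0866), radius l
φ3=240.0°: virtual centre (-0.1104, -0.1911, -0.0707), radius l
subtract pairs → two planes through P
[-0.7000 0.3464 -0.1732]·P = -0.0150;  [-0.7207 -0.3823 -0.1414]·P = -0.0088
det = 0.5173;  x = 0.0170+-0.2227z,  y = -0.0090+0.0499z
sphere 1 gives Az²+Bz+C=0 with A=1.0521, B=0.1029, C=-0.0480;  B²−4AC=0.2127;  roots -0.2681, 0.1703;  negative root z = -0.2681
x = 0.0767, y = -0.0224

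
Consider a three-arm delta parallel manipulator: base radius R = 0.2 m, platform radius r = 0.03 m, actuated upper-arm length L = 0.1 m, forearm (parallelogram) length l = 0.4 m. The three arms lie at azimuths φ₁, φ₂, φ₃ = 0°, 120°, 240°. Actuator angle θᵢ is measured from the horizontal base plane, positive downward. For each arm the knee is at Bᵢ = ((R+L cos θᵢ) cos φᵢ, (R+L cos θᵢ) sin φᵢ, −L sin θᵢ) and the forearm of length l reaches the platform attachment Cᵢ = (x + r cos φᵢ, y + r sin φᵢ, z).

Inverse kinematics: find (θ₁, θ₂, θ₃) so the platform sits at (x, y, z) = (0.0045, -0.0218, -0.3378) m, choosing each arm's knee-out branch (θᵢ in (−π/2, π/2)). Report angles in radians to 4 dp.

θ₁ = 0.3487, θ₂ = 0.5238, θ₃ = 0.2617

arm 1 (φ=0.0°): x'=0.0045, y'=-0.0218
  A=0.1655, B=-0.3378, C=(l²−L²−A²−y'²−z²)/(2L)=0.0401
  γ=atan2(-0.3378,0.1655)=-1.1152;  ψ=arccos(0.1067)=1.4639;  θ1=γ+ψ≈0.3487
φ2=120.0° → target in arm frame (-0.0211, 0.0070)
  A cos θ + B sin θ = C:  0.1911·cos θ + -0.3378·sin θ = -0.0034
  θ2 = atan2(B,A) + arccos(C/0.3881) = 0.5238
rotate P by −φ3: (0.0166, 0.0148, -0.3378)
  A cos θ + B sin θ = C:  0.1534·cos θ + -0.3378·sin θ = 0.0607
  √(A²+B²)=0.3710;  θ3 = -1.1446+1.4063 ≈ 0.2617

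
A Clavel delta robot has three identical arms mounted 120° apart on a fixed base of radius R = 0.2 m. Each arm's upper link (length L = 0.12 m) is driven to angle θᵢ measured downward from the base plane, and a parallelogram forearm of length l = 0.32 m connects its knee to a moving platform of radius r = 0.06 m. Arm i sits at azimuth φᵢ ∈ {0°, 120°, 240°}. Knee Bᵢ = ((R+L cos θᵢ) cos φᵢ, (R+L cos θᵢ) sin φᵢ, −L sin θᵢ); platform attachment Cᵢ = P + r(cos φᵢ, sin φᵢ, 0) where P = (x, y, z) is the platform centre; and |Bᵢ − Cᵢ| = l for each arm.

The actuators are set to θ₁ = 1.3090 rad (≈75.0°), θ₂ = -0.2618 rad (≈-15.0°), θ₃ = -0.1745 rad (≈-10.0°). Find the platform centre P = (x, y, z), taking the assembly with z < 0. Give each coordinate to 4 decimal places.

arm 1 at φ=0.0°: (R−r)+L cos θ1 = 0.1711;  O1 = (0.1711, 0.0000, -0.1159)
arm 2 at φ=120.0°: (R−r)+L cos θ2 = 0.2559;  O2 = (-0.1280, 0.2216, 0.0311)
O3 = (0.2582·cos240.0°, 0.2582·sin240.0°, 0.0208) = (-0.1291, -0.2236, 0.0208)
eliminate P² terms by subtracting sphere 1 from 2 and 3
plane₁₂: -0.5980x+0.4433y+0.2939z = 0.0238
Cramer: x(z) = -0.0402+0.4736z;  y(z) = -0.0006-0.0242z
quadratic in z: (1.2249)z²+(0.0318)z+(-0.0443)=0, √Δ=0.4672 → z ∈ {-0.2037, 0.1777}; z = -0.2037 (taking z<0)
x = -0.1366, y = 0.0043

(-0.1366, 0.0043, -0.2037)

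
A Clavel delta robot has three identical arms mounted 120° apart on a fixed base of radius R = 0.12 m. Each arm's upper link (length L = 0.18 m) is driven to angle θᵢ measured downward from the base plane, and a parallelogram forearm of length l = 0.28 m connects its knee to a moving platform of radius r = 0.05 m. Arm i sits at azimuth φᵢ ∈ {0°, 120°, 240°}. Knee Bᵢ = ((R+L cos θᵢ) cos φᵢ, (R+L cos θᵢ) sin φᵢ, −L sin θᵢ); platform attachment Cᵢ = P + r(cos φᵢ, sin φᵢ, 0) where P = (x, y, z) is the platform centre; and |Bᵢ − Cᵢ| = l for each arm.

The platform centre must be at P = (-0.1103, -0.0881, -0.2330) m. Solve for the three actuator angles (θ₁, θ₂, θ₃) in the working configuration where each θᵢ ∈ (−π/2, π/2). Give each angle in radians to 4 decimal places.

θ₁ = 1.1341, θ₂ = 0.7850, θ₃ = -0.0874

rotate P by −φ1: (-0.1103, -0.0881, -0.2330)
  A=0.1803, B=-0.2330, C=(l²−L²−A²−y'²−z²)/(2L)=-0.1349
  θ1 = atan2(B,A) + arccos(C/0.2946) = 1.1341
arm 2 (φ=120.0°): x'=-0.0211, y'=0.1396
  e−x'=0.0911;  (l²−L²−(e−x')²−y'²−z²)/2L = -0.1002
  θ2 = atan2(B,A) + arccos(C/0.2502) = 0.7850
arm 3 (φ=240.0°): x'=0.1314, y'=-0.0515
  A cos θ + B sin θ = C:  -0.0614·cos θ + -0.2330·sin θ = -0.0409
  θ3 = atan2(B,A) + arccos(C/0.2410) = -0.0874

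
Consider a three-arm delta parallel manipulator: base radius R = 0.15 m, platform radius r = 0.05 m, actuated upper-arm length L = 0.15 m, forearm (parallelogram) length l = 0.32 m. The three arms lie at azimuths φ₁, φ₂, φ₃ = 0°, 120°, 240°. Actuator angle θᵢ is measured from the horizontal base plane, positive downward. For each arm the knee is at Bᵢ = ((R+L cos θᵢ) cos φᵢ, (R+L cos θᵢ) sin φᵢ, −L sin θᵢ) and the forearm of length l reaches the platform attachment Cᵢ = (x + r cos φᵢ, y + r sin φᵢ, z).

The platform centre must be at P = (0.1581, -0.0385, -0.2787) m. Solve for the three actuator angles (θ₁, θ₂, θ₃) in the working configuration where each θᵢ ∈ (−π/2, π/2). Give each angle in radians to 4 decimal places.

θ₁ = -0.1747, θ₂ = 1.2212, θ₃ = 0.9596

φ1=0.0° → target in arm frame (0.1581, -0.0385)
  A=-0.0581, B=-0.2787, C=(l²−L²−A²−y'²−z²)/(2L)=-0.0088
  γ=atan2(-0.2787,-0.0581)=-1.7763;  ψ=arccos(-0.0308)=1.6016;  θ1=γ+ψ≈-0.1747
φ2=120.0° → target in arm frame (-0.1124, -0.1177)
  A=0.2124, B=-0.2787, C=(l²−L²−A²−y'²−z²)/(2L)=-0.1891
  γ=atan2(-0.2787,0.2124)=-0.9196;  ψ=arccos(-0.5397)=2.1408;  θ2=γ+ψ≈1.2212
rotate P by −φ3: (-0.0457, 0.1562, -0.2787)
  A cos θ + B sin θ = C:  0.1457·cos θ + -0.2787·sin θ = -0.1446
  γ=atan2(-0.2787,0.1457)=-1.0891;  ψ=arccos(-0.4599)=2.0487;  θ3=γ+ψ≈0.9596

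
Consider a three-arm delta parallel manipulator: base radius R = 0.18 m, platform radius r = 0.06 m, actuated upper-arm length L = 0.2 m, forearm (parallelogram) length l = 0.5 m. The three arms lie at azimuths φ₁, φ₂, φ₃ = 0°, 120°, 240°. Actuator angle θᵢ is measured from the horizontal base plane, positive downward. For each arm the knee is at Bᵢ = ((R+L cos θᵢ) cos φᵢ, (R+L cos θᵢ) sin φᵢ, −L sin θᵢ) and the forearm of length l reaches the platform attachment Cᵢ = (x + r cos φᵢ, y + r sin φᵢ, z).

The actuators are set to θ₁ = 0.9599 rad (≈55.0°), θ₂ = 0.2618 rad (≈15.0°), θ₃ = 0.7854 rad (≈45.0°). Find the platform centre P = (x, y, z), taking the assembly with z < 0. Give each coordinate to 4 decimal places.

φ1=0.0°: virtual centre (0.2347, 0.0000, -0.1638), radius l
φ2=120.0°: virtual centre (-0.1566, 0.2712, -0.0518), radius l
arm 3 at φ=240.0°: (R−r)+L cos θ3 = 0.2614;  S3 = (-0.1307, -0.2264, -0.1414)
eliminate P² terms by subtracting sphere 1 from 2 and 3
plane₁₂: -0.7826x+0.5425y+0.2241z = 0.0188
det = 0.7508;  x = -0.0160+0.1675z,  y = 0.0117+-0.1715z
quadratic in z: (1.0575)z²+(0.2397)z+(-0.1602)=0, √Δ=0.8573 → z ∈ {-0.5187, 0.2920}; z = -0.5187 (taking z<0)
x = -0.1029, y = 0.1006

(-0.1029, 0.1006, -0.5187)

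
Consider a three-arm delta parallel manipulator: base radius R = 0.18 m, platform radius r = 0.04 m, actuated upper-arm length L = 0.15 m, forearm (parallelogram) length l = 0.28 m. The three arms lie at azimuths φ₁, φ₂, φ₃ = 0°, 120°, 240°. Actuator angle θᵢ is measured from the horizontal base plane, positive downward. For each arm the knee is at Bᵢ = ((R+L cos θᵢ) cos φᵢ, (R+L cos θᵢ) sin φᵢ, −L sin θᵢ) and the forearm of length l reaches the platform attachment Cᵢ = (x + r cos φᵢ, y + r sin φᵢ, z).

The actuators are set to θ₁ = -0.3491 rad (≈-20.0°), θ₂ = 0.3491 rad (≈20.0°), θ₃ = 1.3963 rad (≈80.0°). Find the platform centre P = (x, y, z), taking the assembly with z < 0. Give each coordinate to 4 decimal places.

(0.0782, 0.0837, -0.1227)

arm 1 at φ=0.0°: e+L cos θ1 = 0.2810;  S1 = (0.2810, 0.0000, 0.0513)
S2 = (0.2810·cos120.0°, 0.2810·sin120.0°, -0.0513) = (-0.1405, 0.2433, -0.0513)
φ3=240.0°: virtual centre (-0.0830, -0.1438, -0.1477), radius l
|S₂|²−|S₁|² = 0.0000;  |S₃|²−|S₁|² = -0.0322
plane₁₂: -0.8429x+0.4866y+-0.2052z = 0.0000
Cramer: x(z) = 0.0262-0.4236z;  y(z) = 0.0455-0.3119z
sphere 1 gives Az²+Bz+C=0 with A=1.2767, B=0.0848, C=-0.0088;  B²−4AC=0.0523;  roots -0.1227, 0.0563;  negative root z = -0.1227
x = 0.0782, y = 0.0837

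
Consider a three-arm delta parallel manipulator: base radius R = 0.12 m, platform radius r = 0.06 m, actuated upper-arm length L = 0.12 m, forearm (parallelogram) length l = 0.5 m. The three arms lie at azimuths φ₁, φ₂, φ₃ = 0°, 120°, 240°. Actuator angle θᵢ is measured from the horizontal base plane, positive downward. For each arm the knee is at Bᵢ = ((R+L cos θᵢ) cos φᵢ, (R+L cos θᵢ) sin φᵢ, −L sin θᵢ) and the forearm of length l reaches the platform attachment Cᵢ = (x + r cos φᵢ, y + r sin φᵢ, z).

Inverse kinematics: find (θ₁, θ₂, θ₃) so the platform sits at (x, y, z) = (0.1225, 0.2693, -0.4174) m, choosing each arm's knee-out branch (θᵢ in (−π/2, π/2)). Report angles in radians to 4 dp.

arm 1 (φ=0.0°): x'=0.1225, y'=0.2693
  A=-0.0625, B=-0.4174, C=(l²−L²−A²−y'²−z²)/(2L)=-0.0627
  γ=atan2(-0.4174,-0.0625)=-1.7194;  ψ=arccos(-0.1486)=1.7199;  θ1=γ+ψ≈0.0005
arm 2 (φ=120.0°): x'=0.1720, y'=-0.2407
  A=-0.1120, B=-0.4174, C=(l²−L²−A²−y'²−z²)/(2L)=-0.0380
  θ2 = atan2(B,A) + arccos(C/0.4322) = -0.1741
φ3=240.0° → target in arm frame (-0.2945, -0.0286)
  A cos θ + B sin θ = C:  0.3545·cos θ + -0.4174·sin θ = -0.2712
  √(A²+B²)=0.5476;  θ3 = -0.8667+2.0889 ≈ 1.2222

θ₁ = 0.0005, θ₂ = -0.1741, θ₃ = 1.2222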